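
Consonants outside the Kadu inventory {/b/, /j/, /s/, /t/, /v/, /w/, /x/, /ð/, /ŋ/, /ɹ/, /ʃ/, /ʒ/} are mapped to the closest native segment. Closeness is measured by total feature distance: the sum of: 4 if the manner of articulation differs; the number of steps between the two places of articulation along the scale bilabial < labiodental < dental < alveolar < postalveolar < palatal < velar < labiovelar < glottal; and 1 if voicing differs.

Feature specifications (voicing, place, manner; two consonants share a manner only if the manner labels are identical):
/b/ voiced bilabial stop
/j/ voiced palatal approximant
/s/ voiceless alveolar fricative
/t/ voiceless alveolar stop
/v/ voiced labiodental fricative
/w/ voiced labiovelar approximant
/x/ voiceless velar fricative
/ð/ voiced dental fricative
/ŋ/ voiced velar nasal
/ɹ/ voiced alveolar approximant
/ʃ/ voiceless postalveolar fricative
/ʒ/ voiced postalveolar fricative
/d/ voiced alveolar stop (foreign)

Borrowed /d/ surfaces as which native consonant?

t

/t/ is closest: same manner (stop), place distance 0 (alveolar→alveolar), voicing differs (+1); total 1. Next closest is /b/ at distance 3.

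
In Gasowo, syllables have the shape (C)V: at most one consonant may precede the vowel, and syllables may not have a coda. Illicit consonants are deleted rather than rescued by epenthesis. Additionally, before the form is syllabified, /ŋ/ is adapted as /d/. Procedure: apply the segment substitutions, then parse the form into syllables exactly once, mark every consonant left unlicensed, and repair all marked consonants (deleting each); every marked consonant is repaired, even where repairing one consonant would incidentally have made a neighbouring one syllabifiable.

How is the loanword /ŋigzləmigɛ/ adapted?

Substitution: /ŋ/ → /d/, giving /digzləmigɛ/.
The consonants /g/, /z/ cannot be parsed into a legal (C)V syllable (no codas are permitted; onsets are limited to one consonant).
Deleting the stranded consonants removes /g/, /z/.

diləmigɛ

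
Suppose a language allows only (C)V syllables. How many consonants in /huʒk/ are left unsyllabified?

2

Syllabifying with onset maximization leaves /ʒ/, /k/ stranded (no codas are permitted; onsets are limited to one consonant).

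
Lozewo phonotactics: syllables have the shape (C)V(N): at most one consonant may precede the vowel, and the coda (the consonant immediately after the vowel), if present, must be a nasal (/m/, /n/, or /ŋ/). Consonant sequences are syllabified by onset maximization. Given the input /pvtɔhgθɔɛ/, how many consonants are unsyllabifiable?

4

Under (C)V(N), the unsyllabifiable consonants are /p/, /v/, /h/, /g/ (only a nasal (/m/, /n/, or /ŋ/) is licensed in coda position; onsets are limited to one consonant).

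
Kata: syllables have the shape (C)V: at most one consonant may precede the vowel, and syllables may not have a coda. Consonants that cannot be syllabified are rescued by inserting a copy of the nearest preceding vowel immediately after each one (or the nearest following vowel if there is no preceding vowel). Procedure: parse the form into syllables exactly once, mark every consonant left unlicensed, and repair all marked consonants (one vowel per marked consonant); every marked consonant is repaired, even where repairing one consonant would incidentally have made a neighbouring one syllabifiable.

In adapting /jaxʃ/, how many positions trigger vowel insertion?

2

The unsyllabifiable consonants are /x/, /ʃ/; each receives one epenthetic vowel.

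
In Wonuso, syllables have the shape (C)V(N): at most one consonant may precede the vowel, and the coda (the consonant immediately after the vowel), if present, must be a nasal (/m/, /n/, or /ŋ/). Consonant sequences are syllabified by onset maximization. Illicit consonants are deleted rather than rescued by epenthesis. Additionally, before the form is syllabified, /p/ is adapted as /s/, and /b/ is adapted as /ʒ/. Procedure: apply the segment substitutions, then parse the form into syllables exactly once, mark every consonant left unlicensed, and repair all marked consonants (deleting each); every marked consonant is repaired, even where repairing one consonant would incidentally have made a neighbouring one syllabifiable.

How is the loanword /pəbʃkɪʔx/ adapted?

səkɪ

Substitution: /p/ → /s/, /b/ → /ʒ/, giving /səʒʃkɪʔx/.
Syllabifying with onset maximization leaves /ʒ/, /ʃ/, /ʔ/, /x/ stranded (only a nasal (/m/, /n/, or /ŋ/) is licensed in coda position; onsets are limited to one consonant).
Deleting the stranded consonants removes /ʒ/, /ʃ/, /ʔ/, /x/.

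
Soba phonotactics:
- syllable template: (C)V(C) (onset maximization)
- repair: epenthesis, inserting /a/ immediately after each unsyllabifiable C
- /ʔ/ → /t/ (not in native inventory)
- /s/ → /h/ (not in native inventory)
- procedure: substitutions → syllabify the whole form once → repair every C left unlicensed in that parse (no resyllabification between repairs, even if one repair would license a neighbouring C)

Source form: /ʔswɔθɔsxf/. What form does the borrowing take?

Substitution: /ʔ/ → /t/, /s/ → /h/, giving /thwɔθɔhxf/.
The consonants /t/, /h/, /x/, /f/ cannot be parsed into a legal (C)V(C) syllable (at most one coda consonant is licensed; onsets are limited to one consonant).
Inserting the epenthetic vowel yields /t/ → /ta/, /h/ → /ha/, /x/ → /xa/, /f/ → /fa/.

tahawɔθɔhxafa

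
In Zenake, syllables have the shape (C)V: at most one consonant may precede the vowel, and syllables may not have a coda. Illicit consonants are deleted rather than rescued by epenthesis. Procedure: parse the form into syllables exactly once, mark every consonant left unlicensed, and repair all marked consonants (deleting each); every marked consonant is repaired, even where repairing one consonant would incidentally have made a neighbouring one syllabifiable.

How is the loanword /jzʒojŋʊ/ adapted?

Syllabifying with onset maximization leaves /j/, /z/, /j/ stranded (no codas are permitted; onsets are limited to one consonant).
Each unlicensed consonant is deleted: /j/, /z/, /j/.

ʒoŋʊ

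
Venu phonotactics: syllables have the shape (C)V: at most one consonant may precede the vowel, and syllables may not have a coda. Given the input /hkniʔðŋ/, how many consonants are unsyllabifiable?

The consonants /h/, /k/, /ʔ/, /ð/, /ŋ/ cannot be parsed into a legal (C)V syllable (no codas are permitted; onsets are limited to one consonant).

5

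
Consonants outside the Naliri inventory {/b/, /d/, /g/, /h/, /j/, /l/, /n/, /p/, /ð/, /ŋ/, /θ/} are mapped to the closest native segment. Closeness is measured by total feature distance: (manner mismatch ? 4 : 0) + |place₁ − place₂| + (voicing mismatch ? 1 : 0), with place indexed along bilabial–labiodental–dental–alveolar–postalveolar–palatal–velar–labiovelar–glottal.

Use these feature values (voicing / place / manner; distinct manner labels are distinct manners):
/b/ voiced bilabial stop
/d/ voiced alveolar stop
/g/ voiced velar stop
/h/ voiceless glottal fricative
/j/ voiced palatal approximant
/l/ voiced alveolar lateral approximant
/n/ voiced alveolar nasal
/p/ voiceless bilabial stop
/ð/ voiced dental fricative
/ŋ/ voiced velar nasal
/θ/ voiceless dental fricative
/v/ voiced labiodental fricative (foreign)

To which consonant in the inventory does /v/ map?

ð

/ð/ is closest: same manner (fricative), place distance 1 (labiodental→dental), same voicing; total 1. Next closest is /θ/ at distance 2.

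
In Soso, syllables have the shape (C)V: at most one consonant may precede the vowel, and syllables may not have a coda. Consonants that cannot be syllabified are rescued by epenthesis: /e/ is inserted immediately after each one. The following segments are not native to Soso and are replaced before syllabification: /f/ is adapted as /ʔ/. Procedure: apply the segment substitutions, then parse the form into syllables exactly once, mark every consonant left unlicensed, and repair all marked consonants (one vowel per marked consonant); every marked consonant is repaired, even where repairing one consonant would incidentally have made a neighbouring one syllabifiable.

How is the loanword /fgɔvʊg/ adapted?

Substitution: /f/ → /ʔ/, giving /ʔgɔvʊg/.
The consonants /ʔ/, /g/ cannot be parsed into a legal (C)V syllable (no codas are permitted; onsets are limited to one consonant).
Each unlicensed consonant becomes the onset of a new syllable: /ʔ/ → /ʔe/, /g/ → /ge/.

ʔegɔvʊge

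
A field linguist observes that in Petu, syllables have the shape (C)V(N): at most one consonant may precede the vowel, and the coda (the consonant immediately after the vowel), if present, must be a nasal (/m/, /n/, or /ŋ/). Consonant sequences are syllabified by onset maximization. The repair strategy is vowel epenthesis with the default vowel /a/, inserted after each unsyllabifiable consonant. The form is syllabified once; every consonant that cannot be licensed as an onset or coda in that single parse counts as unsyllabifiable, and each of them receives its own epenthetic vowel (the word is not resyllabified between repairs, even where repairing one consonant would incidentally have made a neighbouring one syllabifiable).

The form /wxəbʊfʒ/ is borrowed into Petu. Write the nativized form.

Syllabifying with onset maximization leaves /w/, /f/, /ʒ/ stranded (only a nasal (/m/, /n/, or /ŋ/) is licensed in coda position; onsets are limited to one consonant).
Each unlicensed consonant becomes the onset of a new syllable: /w/ → /wa/, /f/ → /fa/, /ʒ/ → /ʒa/.

waxəbʊfaʒa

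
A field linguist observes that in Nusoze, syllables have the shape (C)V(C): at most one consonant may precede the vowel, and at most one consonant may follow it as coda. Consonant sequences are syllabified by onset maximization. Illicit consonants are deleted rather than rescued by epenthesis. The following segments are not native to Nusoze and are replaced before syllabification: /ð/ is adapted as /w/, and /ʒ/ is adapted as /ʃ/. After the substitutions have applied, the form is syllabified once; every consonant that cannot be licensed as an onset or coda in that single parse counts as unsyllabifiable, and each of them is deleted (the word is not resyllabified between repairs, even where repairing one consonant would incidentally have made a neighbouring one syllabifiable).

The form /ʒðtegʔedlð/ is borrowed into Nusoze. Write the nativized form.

Substitution: /ʒ/ → /ʃ/, /ð/ → /w/, giving /ʃwtegʔedlw/.
Under (C)V(C), the unsyllabifiable consonants are /ʃ/, /w/, /l/, /w/ (at most one coda consonant is licensed; onsets are limited to one consonant).
Each unlicensed consonant is deleted: /ʃ/, /w/, /l/, /w/.

tegʔed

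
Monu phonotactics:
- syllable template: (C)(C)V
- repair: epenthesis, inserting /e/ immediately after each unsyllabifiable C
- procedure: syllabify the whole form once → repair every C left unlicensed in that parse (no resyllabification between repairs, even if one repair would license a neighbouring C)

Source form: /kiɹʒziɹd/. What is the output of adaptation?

Syllabifying with onset maximization leaves /ɹ/, /ɹ/, /d/ stranded (no codas are permitted; onsets may contain at most 2 consonants).
Epenthesis after each stranded consonant: /ɹ/ → /ɹe/, /ɹ/ → /ɹe/, /d/ → /de/.

kiɹeʒziɹede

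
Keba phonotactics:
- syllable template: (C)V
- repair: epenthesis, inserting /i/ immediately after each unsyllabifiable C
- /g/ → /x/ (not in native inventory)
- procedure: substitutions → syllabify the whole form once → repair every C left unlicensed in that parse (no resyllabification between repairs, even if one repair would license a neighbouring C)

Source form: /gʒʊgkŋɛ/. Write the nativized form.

Substitution: /g/ → /x/, giving /xʒʊxkŋɛ/.
Syllabifying with onset maximization leaves /x/, /x/, /k/ stranded (no codas are permitted; onsets are limited to one consonant).
Epenthesis after each stranded consonant: /x/ → /xi/, /x/ → /xi/, /k/ → /ki/.

xiʒʊxikiŋɛ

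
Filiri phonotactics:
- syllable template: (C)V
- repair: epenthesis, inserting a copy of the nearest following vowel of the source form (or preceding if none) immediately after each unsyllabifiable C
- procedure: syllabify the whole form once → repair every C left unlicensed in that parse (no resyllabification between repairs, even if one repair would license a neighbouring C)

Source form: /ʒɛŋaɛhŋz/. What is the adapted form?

Syllabifying with onset maximization leaves /h/, /ŋ/, /z/ stranded (no codas are permitted; onsets are limited to one consonant).
Each unlicensed consonant becomes the onset of a new syllable: /h/ → /hɛ/, /ŋ/ → /ŋɛ/, /z/ → /zɛ/.

ʒɛŋaɛhɛŋɛzɛ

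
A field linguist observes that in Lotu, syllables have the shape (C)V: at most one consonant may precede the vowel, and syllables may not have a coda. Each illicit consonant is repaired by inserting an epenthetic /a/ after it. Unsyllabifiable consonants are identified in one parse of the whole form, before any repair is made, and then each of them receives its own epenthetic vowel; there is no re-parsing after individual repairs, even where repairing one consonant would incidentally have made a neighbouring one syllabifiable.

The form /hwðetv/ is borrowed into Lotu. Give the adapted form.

hawaðetava

The consonants /h/, /w/, /t/, /v/ cannot be parsed into a legal (C)V syllable (no codas are permitted; onsets are limited to one consonant).
Inserting the epenthetic vowel yields /h/ → /ha/, /w/ → /wa/, /t/ → /ta/, /v/ → /va/.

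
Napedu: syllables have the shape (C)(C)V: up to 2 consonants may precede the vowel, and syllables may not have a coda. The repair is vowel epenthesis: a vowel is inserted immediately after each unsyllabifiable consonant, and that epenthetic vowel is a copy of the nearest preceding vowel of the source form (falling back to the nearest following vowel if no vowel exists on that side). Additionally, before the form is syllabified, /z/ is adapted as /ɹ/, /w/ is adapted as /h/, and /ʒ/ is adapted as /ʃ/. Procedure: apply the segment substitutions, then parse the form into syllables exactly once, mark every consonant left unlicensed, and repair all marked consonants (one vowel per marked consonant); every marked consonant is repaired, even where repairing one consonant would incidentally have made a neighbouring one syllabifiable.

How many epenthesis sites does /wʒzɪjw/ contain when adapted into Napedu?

3

After substitution the input is /hʃɹɪjh/.
The unsyllabifiable consonants are /h/, /j/, /h/; each receives one epenthetic vowel.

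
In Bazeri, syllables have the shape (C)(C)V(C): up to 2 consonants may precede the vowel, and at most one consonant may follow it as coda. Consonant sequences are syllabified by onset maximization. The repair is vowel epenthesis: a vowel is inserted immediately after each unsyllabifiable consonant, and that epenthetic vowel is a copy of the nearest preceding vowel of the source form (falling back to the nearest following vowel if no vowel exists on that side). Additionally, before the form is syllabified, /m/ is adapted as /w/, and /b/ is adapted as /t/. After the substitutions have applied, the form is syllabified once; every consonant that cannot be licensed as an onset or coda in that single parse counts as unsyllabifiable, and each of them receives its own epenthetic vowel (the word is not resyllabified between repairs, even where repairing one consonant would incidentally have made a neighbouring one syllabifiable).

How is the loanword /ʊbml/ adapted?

Substitution: /b/ → /t/, /m/ → /w/, giving /ʊtwl/.
Under (C)(C)V(C), the unsyllabifiable consonants are /w/, /l/ (at most one coda consonant is licensed; onsets may contain at most 2 consonants).
Epenthesis after each stranded consonant: /w/ → /wʊ/, /l/ → /lʊ/.

ʊtwʊlʊ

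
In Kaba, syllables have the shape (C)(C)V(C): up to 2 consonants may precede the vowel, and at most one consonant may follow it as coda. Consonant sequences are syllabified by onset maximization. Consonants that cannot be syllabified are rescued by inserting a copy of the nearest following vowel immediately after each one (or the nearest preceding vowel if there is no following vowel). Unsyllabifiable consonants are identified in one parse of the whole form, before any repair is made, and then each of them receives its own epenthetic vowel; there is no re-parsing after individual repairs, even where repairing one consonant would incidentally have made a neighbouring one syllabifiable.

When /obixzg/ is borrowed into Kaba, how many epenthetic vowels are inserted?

2

The unsyllabifiable consonants are /z/, /g/; each receives one epenthetic vowel.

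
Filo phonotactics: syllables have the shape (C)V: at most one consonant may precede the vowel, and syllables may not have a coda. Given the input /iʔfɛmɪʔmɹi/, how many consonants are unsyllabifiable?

3

The consonants /ʔ/, /ʔ/, /m/ cannot be parsed into a legal (C)V syllable (no codas are permitted; onsets are limited to one consonant).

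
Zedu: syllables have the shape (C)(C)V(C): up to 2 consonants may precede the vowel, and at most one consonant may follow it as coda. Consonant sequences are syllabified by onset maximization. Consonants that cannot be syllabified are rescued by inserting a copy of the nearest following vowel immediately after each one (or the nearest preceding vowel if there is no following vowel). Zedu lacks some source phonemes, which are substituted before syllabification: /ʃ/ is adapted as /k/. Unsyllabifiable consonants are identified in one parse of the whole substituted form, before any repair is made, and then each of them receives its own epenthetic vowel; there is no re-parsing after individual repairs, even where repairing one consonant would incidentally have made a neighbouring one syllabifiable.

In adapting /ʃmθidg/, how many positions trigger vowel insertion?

2

After substitution the input is /kmθidg/.
The unsyllabifiable consonants are /k/, /g/; each receives one epenthetic vowel.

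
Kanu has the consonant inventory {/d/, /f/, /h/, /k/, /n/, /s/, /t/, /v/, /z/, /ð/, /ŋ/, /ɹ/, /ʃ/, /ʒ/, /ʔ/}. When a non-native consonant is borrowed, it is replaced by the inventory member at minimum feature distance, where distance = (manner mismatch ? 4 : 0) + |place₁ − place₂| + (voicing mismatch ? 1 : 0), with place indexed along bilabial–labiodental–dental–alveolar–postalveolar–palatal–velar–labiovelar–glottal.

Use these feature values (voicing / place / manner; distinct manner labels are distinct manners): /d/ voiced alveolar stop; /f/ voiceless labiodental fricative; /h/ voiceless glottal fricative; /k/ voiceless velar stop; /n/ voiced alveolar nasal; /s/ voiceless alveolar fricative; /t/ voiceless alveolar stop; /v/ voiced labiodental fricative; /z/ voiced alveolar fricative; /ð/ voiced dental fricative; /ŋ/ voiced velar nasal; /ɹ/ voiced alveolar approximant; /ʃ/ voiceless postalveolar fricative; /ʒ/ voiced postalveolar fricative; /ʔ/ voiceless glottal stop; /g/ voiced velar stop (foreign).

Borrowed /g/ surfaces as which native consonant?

k

/k/ is closest: same manner (stop), place distance 0 (velar→velar), voicing differs (+1); total 1. Next closest is /d/ at distance 3.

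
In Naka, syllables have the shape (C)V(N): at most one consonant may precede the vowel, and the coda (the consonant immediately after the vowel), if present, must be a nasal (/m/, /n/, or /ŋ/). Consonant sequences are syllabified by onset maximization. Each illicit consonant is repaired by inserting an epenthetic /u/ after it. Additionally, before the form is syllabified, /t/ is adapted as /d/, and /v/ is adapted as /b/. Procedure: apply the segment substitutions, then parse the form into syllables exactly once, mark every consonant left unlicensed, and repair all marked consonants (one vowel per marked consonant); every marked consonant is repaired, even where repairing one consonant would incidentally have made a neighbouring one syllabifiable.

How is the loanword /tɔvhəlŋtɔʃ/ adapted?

Substitution: /t/ → /d/, /v/ → /b/, giving /dɔbhəlŋdɔʃ/.
Syllabifying with onset maximization leaves /b/, /l/, /ŋ/, /ʃ/ stranded (only a nasal (/m/, /n/, or /ŋ/) is licensed in coda position; onsets are limited to one consonant).
Epenthesis after each stranded consonant: /b/ → /bu/, /l/ → /lu/, /ŋ/ → /ŋu/, /ʃ/ → /ʃu/.

dɔbuhəluŋudɔʃu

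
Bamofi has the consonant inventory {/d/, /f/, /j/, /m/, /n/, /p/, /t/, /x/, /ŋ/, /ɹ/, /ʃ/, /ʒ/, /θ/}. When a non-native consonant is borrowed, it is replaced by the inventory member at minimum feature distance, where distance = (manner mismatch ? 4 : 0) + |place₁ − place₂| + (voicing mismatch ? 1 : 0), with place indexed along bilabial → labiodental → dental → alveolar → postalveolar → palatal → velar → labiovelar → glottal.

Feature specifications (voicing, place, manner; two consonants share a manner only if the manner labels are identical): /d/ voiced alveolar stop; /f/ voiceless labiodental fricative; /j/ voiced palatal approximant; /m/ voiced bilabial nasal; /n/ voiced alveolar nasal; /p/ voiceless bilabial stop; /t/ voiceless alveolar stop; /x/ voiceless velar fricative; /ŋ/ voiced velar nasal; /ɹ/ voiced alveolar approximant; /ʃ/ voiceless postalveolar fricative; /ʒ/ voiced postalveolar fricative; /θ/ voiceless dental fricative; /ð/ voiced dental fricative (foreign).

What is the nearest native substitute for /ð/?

θ

/θ/ is closest: same manner (fricative), place distance 0 (dental→dental), voicing differs (+1); total 1. Next closest is /f/ at distance 2.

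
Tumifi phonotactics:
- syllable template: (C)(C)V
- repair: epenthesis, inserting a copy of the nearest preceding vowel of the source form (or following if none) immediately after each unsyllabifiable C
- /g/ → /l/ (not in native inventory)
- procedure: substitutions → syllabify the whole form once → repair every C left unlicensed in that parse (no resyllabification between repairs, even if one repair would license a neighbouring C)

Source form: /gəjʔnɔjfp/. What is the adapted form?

ləjəʔnɔjɔfɔpɔ

Substitution: /g/ → /l/, giving /ləjʔnɔjfp/.
Syllabifying with onset maximization leaves /j/, /j/, /f/, /p/ stranded (no codas are permitted; onsets may contain at most 2 consonants).
Inserting the epenthetic vowel yields /j/ → /jə/, /j/ → /jɔ/, /f/ → /fɔ/, /p/ → /pɔ/.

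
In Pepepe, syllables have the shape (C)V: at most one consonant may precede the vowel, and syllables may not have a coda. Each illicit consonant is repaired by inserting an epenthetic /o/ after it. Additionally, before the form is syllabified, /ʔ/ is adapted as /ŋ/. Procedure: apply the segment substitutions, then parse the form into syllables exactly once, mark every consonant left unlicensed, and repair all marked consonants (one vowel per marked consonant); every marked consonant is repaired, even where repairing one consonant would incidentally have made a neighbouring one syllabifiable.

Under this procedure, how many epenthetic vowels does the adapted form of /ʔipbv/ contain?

3

After substitution the input is /ŋipbv/.
The unsyllabifiable consonants are /p/, /b/, /v/; each receives one epenthetic vowel.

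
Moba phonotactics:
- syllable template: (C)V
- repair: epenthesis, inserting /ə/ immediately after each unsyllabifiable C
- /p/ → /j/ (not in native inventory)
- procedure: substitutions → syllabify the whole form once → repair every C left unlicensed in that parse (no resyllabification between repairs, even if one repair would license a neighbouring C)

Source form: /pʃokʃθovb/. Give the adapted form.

Substitution: /p/ → /j/, giving /jʃokʃθovb/.
The consonants /j/, /k/, /ʃ/, /v/, /b/ cannot be parsed into a legal (C)V syllable (no codas are permitted; onsets are limited to one consonant).
Epenthesis after each stranded consonant: /j/ → /jə/, /k/ → /kə/, /ʃ/ → /ʃə/, /v/ → /və/, /b/ → /bə/.

jəʃokəʃəθovəbə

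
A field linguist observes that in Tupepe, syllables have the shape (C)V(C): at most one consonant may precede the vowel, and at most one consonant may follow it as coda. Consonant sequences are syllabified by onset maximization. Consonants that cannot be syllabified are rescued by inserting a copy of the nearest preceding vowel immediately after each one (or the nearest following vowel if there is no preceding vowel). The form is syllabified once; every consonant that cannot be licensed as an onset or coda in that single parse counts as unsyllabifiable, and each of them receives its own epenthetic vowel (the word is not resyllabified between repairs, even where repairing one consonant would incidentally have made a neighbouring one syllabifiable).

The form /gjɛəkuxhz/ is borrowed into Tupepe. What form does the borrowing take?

Syllabifying with onset maximization leaves /g/, /h/, /z/ stranded (at most one coda consonant is licensed; onsets are limited to one consonant).
Each unlicensed consonant becomes the onset of a new syllable: /g/ → /gɛ/, /h/ → /hu/, /z/ → /zu/.

gɛjɛəkuxhuzu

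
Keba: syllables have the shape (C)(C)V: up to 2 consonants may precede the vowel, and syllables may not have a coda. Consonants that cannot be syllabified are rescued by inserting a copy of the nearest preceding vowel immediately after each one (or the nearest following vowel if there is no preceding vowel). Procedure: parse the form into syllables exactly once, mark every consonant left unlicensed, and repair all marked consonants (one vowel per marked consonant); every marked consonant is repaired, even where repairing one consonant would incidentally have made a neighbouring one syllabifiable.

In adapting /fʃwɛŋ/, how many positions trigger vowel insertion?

2

The unsyllabifiable consonants are /f/, /ŋ/; each receives one epenthetic vowel.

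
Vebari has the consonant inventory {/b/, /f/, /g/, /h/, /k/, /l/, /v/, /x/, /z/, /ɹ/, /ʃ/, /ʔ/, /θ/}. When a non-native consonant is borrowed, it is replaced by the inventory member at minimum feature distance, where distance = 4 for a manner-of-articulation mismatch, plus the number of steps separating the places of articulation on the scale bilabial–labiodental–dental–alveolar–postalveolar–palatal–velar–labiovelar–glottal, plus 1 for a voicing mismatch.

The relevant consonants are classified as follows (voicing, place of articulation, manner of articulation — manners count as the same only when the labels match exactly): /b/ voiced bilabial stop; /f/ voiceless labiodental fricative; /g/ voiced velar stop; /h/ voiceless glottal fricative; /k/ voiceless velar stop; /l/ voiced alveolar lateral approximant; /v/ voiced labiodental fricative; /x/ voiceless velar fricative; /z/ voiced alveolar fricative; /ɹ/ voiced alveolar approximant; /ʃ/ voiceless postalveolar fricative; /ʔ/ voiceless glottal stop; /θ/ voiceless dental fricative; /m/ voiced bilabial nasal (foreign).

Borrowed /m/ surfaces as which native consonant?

b

/b/ is closest: manner differs (nasal→stop, +4), place distance 0 (bilabial→bilabial), same voicing; total 4. Next closest is /v/ at distance 5.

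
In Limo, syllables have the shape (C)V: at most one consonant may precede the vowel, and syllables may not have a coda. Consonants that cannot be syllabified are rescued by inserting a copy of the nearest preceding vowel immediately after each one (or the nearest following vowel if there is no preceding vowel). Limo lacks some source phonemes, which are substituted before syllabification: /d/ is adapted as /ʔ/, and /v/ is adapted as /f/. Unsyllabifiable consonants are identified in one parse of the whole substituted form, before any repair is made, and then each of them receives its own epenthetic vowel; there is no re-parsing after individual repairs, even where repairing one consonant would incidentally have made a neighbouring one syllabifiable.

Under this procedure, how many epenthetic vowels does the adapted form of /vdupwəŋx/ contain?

4

After substitution the input is /fʔupwəŋx/.
The unsyllabifiable consonants are /f/, /p/, /ŋ/, /x/; each receives one epenthetic vowel.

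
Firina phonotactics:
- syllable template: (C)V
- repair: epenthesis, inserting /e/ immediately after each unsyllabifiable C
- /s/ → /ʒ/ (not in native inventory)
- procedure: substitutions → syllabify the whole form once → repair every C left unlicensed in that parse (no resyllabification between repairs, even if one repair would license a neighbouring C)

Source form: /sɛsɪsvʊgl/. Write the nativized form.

ʒɛʒɪʒevʊgele

Substitution: /s/ → /ʒ/, giving /ʒɛʒɪʒvʊgl/.
The consonants /ʒ/, /g/, /l/ cannot be parsed into a legal (C)V syllable (no codas are permitted; onsets are limited to one consonant).
Each unlicensed consonant becomes the onset of a new syllable: /ʒ/ → /ʒe/, /g/ → /ge/, /l/ → /le/.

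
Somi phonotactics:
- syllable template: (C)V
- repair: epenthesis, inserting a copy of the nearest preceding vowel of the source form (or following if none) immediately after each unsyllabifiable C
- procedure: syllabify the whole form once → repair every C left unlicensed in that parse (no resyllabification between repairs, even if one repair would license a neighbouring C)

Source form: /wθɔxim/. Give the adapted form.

Under (C)V, the unsyllabifiable consonants are /w/, /m/ (no codas are permitted; onsets are limited to one consonant).
Each unlicensed consonant becomes the onset of a new syllable: /w/ → /wɔ/, /m/ → /mi/.

wɔθɔximi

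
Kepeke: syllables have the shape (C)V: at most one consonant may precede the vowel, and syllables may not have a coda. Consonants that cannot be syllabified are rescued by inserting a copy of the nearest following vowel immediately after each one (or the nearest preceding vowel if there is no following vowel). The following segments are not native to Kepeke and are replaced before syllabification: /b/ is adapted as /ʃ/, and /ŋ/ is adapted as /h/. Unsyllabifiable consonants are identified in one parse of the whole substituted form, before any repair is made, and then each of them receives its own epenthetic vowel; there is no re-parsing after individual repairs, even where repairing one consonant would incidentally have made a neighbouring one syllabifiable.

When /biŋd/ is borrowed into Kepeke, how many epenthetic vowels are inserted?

2

After substitution the input is /ʃihd/.
The unsyllabifiable consonants are /h/, /d/; each receives one epenthetic vowel.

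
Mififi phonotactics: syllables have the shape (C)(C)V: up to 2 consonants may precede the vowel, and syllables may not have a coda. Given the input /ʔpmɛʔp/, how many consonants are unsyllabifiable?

3

Under (C)(C)V, the unsyllabifiable consonants are /ʔ/, /ʔ/, /p/ (no codas are permitted; onsets may contain at most 2 consonants).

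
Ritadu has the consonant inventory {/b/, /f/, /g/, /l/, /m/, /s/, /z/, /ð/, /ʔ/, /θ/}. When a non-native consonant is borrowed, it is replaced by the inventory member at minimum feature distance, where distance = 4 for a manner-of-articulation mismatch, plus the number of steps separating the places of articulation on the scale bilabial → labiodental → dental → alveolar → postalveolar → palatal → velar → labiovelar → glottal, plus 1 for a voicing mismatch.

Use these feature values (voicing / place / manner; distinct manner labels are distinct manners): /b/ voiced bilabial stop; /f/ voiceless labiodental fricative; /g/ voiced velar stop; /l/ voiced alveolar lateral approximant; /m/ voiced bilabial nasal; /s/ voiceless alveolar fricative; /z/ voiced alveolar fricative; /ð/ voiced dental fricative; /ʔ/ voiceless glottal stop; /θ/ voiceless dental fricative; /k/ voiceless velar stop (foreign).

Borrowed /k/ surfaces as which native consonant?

/g/ is closest: same manner (stop), place distance 0 (velar→velar), voicing differs (+1); total 1. Next closest is /ʔ/ at distance 2.

g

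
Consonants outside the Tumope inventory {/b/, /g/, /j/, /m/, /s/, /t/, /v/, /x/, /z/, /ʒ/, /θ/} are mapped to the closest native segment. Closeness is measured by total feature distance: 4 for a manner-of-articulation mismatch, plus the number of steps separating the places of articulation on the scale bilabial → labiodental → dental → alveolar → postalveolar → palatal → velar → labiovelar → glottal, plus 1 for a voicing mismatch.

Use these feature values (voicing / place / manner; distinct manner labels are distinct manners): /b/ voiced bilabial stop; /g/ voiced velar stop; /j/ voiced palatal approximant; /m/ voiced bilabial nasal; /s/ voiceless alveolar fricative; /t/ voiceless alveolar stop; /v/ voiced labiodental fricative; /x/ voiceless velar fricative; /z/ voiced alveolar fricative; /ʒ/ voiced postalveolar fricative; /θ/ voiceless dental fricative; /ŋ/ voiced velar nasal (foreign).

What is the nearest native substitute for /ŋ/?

/g/ is closest: manner differs (nasal→stop, +4), place distance 0 (velar→velar), same voicing; total 4. Next closest is /j/ at distance 5.

g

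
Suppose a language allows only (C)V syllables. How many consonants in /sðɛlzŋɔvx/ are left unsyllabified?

Syllabifying with onset maximization leaves /s/, /l/, /z/, /v/, /x/ stranded (no codas are permitted; onsets are limited to one consonant).

5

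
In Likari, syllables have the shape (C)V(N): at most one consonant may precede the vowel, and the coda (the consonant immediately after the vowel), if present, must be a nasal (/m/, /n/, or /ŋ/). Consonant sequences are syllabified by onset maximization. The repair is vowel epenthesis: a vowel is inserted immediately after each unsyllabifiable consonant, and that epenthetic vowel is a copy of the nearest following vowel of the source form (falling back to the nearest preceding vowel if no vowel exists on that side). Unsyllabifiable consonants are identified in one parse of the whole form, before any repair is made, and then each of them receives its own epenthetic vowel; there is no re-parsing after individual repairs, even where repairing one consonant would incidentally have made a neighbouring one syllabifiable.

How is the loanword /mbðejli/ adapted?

The consonants /m/, /b/, /j/ cannot be parsed into a legal (C)V(N) syllable (only a nasal (/m/, /n/, or /ŋ/) is licensed in coda position; onsets are limited to one consonant).
Epenthesis after each stranded consonant: /m/ → /me/, /b/ → /be/, /j/ → /ji/.

mebeðejili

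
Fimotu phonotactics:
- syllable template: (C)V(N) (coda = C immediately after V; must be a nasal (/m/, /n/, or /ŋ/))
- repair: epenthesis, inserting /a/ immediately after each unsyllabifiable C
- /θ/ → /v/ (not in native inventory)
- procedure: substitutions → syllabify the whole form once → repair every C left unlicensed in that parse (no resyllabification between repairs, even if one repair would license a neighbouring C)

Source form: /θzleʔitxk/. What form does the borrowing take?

vazaleʔitaxaka

Substitution: /θ/ → /v/, giving /vzleʔitxk/.
The consonants /v/, /z/, /t/, /x/, /k/ cannot be parsed into a legal (C)V(N) syllable (only a nasal (/m/, /n/, or /ŋ/) is licensed in coda position; onsets are limited to one consonant).
Epenthesis after each stranded consonant: /v/ → /va/, /z/ → /za/, /t/ → /ta/, /x/ → /xa/, /k/ → /ka/.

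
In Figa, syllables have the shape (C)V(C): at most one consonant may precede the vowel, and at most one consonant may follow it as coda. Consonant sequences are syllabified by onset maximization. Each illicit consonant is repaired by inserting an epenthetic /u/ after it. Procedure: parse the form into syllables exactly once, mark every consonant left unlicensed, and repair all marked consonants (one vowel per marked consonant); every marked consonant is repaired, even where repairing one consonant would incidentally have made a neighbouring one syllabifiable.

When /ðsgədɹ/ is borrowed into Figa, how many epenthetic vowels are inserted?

The unsyllabifiable consonants are /ð/, /s/, /ɹ/; each receives one epenthetic vowel.

3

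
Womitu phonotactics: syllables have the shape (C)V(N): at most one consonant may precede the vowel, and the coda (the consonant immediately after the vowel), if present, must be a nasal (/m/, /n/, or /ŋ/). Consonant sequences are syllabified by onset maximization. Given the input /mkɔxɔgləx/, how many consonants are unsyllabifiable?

3

Syllabifying with onset maximization leaves /m/, /g/, /x/ stranded (only a nasal (/m/, /n/, or /ŋ/) is licensed in coda position; onsets are limited to one consonant).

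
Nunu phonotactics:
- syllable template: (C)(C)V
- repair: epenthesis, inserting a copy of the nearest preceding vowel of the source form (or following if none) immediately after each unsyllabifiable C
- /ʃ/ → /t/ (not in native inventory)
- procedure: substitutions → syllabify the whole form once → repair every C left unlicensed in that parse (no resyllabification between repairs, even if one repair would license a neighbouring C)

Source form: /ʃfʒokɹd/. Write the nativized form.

Substitution: /ʃ/ → /t/, giving /tfʒokɹd/.
Under (C)(C)V, the unsyllabifiable consonants are /t/, /k/, /ɹ/, /d/ (no codas are permitted; onsets may contain at most 2 consonants).
Epenthesis after each stranded consonant: /t/ → /to/, /k/ → /ko/, /ɹ/ → /ɹo/, /d/ → /do/.

tofʒokoɹodo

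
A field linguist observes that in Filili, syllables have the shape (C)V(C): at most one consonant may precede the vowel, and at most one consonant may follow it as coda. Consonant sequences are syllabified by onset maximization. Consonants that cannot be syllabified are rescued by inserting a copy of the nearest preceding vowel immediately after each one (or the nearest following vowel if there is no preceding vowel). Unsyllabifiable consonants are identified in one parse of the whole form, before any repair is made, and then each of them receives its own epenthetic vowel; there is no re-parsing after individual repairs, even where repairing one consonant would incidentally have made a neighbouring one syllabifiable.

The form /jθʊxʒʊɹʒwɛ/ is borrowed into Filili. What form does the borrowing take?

jʊθʊxʒʊɹʒʊwɛ

Under (C)V(C), the unsyllabifiable consonants are /j/, /ʒ/ (at most one coda consonant is licensed; onsets are limited to one consonant).
Each unlicensed consonant becomes the onset of a new syllable: /j/ → /jʊ/, /ʒ/ → /ʒʊ/.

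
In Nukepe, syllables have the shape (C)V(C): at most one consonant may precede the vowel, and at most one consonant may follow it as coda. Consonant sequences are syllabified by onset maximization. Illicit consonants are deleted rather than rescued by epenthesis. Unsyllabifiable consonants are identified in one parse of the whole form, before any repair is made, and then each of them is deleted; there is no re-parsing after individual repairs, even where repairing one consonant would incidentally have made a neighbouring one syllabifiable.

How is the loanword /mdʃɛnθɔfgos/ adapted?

Under (C)V(C), the unsyllabifiable consonants are /m/, /d/ (at most one coda consonant is licensed; onsets are limited to one consonant).
Deleting the stranded consonants removes /m/, /d/.

ʃɛnθɔfgos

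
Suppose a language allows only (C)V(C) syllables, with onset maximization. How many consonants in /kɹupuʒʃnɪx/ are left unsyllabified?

Syllabifying with onset maximization leaves /k/, /ʃ/ stranded (at most one coda consonant is licensed; onsets are limited to one consonant).

2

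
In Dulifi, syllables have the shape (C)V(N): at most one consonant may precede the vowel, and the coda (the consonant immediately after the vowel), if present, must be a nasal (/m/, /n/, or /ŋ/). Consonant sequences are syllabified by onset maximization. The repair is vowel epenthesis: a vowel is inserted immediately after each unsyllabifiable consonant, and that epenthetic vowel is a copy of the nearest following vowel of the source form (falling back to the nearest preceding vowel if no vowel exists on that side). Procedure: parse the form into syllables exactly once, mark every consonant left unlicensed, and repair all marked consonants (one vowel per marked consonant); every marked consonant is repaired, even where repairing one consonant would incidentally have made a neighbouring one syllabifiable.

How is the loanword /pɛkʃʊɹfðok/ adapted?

The consonants /k/, /ɹ/, /f/, /k/ cannot be parsed into a legal (C)V(N) syllable (only a nasal (/m/, /n/, or /ŋ/) is licensed in coda position; onsets are limited to one consonant).
Inserting the epenthetic vowel yields /k/ → /kʊ/, /ɹ/ → /ɹo/, /f/ → /fo/, /k/ → /ko/.

pɛkʊʃʊɹofoðoko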